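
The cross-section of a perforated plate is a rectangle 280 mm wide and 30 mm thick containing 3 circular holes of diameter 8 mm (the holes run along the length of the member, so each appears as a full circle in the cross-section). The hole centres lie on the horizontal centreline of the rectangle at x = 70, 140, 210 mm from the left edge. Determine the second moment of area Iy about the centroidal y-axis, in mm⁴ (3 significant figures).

Iy ≈ 5.44 × 10⁷ mm⁴

Treat the section as a set of non-overlapping primitives; coordinates are from the bounding-box lower-left.
Plate: 280 × 30, A = 8 400 mm², x = 140 mm, Ī = 54 880 000 mm⁴.
Hole 1 (subtracted): ⌀8, A = 50.265 mm², x = 70 mm, Ī = 201.06 mm⁴.
Hole 2 (subtracted): ⌀8, A = 50.265 mm², x = 140 mm, Ī = 201.06 mm⁴.
Hole 3 (subtracted): ⌀8, A = 50.265 mm², x = 210 mm, Ī = 201.06 mm⁴.
By symmetry the centroid is at mid-width, x̄ = 140 mm.
Transfer each piece to the centroidal y-axis using Ī + A·d² with d = x − 140:
  plate: d = 0 mm → contributes +54 880 000 mm⁴
  hole 1: d = -70 mm → contributes −246 502 mm⁴
  hole 2: d = 0 mm → contributes −201.06 mm⁴
  hole 3: d = 70 mm → contributes −246 502 mm⁴
Total I = 54 386 795 mm⁴.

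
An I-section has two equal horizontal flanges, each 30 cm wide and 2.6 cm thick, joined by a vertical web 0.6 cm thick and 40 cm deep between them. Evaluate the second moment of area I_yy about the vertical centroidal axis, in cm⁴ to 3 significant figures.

I_yy ≈ 1.17 × 10⁴ cm⁴

Treat the section as a set of non-overlapping primitives; coordinates are from the bounding-box lower-left.
Bottom flange: 30 × 2.6, A = 78 cm², x = 15 cm, Ī = 5 850 cm⁴.
Web: 0.6 × 40, A = 24 cm², x = 15 cm, Ī = 0.72 cm⁴.
Top flange: 30 × 2.6, A = 78 cm², x = 15 cm, Ī = 5 850 cm⁴.
By symmetry the centroid is at mid-width, x̄ = 15 cm.
All pieces are centred on the vertical centroidal axis, so I = ΣĪ = 11 701 cm⁴.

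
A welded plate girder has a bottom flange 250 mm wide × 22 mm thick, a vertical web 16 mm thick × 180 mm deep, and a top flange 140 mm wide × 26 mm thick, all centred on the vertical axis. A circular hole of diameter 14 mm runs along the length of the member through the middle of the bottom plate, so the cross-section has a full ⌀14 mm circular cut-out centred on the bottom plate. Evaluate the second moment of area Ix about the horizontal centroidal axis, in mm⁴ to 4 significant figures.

Decompose the section into non-overlapping parts with the origin at the bottom-left of its bounding rectangle.
Bottom plate: 250 × 22, A = 5 500 mm², y = 11 mm, Ī = 221 833 mm⁴.
Web plate: 16 × 180, A = 2 880 mm², y = 112 mm, Ī = 7 776 000 mm⁴.
Top plate: 140 × 26, A = 3 640 mm², y = 215 mm, Ī = 205 053 mm⁴.
Hole (subtracted): ⌀14, A = 153.938 mm², y = 11 mm, Ī = 1885.74 mm⁴.
Centroid: ȳ = ΣA·y / ΣA = 98.0921 mm.
Transfer each piece to the horizontal centroidal axis using Ī + A·d² with d = y − 98.0921:
  bottom plate: d = -87.0921 mm → contributes +41 939 499 mm⁴
  web plate: d = 13.9079 mm → contributes +8 333 079 mm⁴
  top plate: d = 116.908 mm → contributes +49 954 615 mm⁴
  hole: d = -87.0921 mm → contributes −1 169 510 mm⁴
Total I = 99 057 683 mm⁴.

Ix ≈ 9.906 × 10⁷ mm⁴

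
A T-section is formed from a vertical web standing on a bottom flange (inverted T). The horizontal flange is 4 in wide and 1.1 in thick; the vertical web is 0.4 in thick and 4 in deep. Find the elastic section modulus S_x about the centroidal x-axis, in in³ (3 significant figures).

Treat the section as a set of non-overlapping primitives; coordinates are from the bounding-box lower-left.
Flange: 4 × 1.1, A = 4.4 in², y = 0.55 in, Ī = 0.44367 in⁴.
Web: 0.4 × 4, A = 1.6 in², y = 3.1 in, Ī = 2.1333 in⁴.
Centroid: ȳ = ΣA·y / ΣA = 1.23 in.
Transfer each piece to the centroidal x-axis using Ī + A·d² with d = y − 1.23:
  flange: d = -0.68 in → contributes +2.4782 in⁴
  web: d = 1.87 in → contributes +7.7284 in⁴
Total I = 10.207 in⁴.
Extreme fibre distance c = 3.87 in; S = I/c = 2.6374 in³.

S_x ≈ 2.64 in³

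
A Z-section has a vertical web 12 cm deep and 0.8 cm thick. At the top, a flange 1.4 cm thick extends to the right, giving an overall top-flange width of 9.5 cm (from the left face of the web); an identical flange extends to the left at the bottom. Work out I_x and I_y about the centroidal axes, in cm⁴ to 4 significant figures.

Treat the section as a set of non-overlapping primitives; coordinates are from the bounding-box lower-left.
Web: 0.8 × 12, A = 9.6 cm², y = 6 cm, Ī = 115.2 cm⁴.
Top flange (beyond web): 8.7 × 1.4, A = 12.18 cm², y = 11.3 cm, Ī = 1.9894 cm⁴.
Bottom flange (beyond web): 8.7 × 1.4, A = 12.18 cm², y = 0.7 cm, Ī = 1.9894 cm⁴.
Centroid: ȳ = ΣA·y / ΣA = 6 cm.
Transfer each piece to the centroidal x-axis using Ī + A·d² with d = y − 6:
  web: d = 0 cm → contributes +115.2 cm⁴
  top flange (beyond web): d = 5.3 cm → contributes +344.126 cm⁴
  bottom flange (beyond web): d = -5.3 cm → contributes +344.126 cm⁴
Total I = 803.451 cm⁴.
For the y-axis: x̄ = 9.1 cm.
Repeating about the centroidal y-axis gives I_y = 703.785 cm⁴.

I_x ≈ 803.5 cm⁴, I_y ≈ 703.8 cm⁴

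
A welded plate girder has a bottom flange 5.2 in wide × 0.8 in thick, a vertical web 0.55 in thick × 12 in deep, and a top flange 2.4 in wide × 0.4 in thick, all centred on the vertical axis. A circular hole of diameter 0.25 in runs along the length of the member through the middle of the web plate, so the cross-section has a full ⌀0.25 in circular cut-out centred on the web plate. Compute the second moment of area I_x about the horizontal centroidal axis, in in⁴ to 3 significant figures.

Split into non-overlapping primitives; take the origin at the lower-left of the bounding box.
Bottom plate: 5.2 × 0.8, A = 4.16 in², y = 0.4 in, Ī = 0.22187 in⁴.
Web plate: 0.55 × 12, A = 6.6 in², y = 6.8 in, Ī = 79.2 in⁴.
Top plate: 2.4 × 0.4, A = 0.96 in², y = 13 in, Ī = 0.0128 in⁴.
Hole (subtracted): ⌀0.25, A = 0.049087 in², y = 6.8 in, Ī = 0.00019175 in⁴.
Centroid: ȳ = ΣA·y / ΣA = 5.0288 in.
Transfer each piece to the horizontal centroidal axis using Ī + A·d² with d = y − 5.0288:
  bottom plate: d = -4.6288 in → contributes +89.352 in⁴
  web plate: d = 1.7712 in → contributes +99.906 in⁴
  top plate: d = 7.9712 in → contributes +61.012 in⁴
  hole: d = 1.7712 in → contributes −0.15419 in⁴
Total I = 250.12 in⁴.

I_x ≈ 250 in⁴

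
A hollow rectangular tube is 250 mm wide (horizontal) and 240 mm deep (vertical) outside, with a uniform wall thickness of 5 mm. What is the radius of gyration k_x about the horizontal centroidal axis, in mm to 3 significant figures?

k_x ≈ 96.5 mm

Split into non-overlapping primitives; take the origin at the lower-left of the bounding box.
Outer rectangle: 250 × 240, A = 60 000 mm², y = 120 mm, Ī = 288 000 000 mm⁴.
Inner void (subtracted): 240 × 230, A = 55 200 mm², y = 120 mm, Ī = 243 340 000 mm⁴.
By symmetry the centroid is at mid-height, ȳ = 120 mm.
All pieces are centred on the horizontal centroidal axis, so I = ΣĪ (holes subtracted) = 44 660 000 mm⁴.
Radius of gyration: k = √(I/A) = √(44 660 000 / 4 800) = 96.458 mm.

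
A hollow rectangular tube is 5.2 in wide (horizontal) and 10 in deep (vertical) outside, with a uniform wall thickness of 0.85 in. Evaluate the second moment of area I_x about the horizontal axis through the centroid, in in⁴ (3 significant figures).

Treat the section as a set of non-overlapping primitives; coordinates are from the bounding-box lower-left.
Outer rectangle: 5.2 × 10, A = 52 in², y = 5 in, Ī = 433.33 in⁴.
Inner void (subtracted): 3.5 × 8.3, A = 29.05 in², y = 5 in, Ī = 166.77 in⁴.
By symmetry the centroid is at mid-height, ȳ = 5 in.
All pieces are centred on the horizontal axis through the centroid, so I = ΣĪ (holes subtracted) = 266.56 in⁴.

I_x ≈ 267 in⁴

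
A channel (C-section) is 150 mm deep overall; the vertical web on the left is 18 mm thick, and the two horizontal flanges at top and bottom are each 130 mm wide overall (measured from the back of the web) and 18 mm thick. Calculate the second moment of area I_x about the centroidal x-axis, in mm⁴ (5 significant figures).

I_x ≈ 2.2735 × 10⁷ mm⁴

Split into non-overlapping primitives; take the origin at the lower-left of the bounding box.
Web: 18 × 150, A = 2 700 mm², y = 75 mm, Ī = 5 062 500 mm⁴.
Top flange (beyond web): 112 × 18, A = 2 016 mm², y = 141 mm, Ī = 54 432 mm⁴.
Bottom flange (beyond web): 112 × 18, A = 2 016 mm², y = 9 mm, Ī = 54 432 mm⁴.
By symmetry the centroid is at mid-height, ȳ = 75 mm.
Transfer each piece to the centroidal x-axis using Ī + A·d² with d = y − 75:
  web: d = 0 mm → contributes +5 062 500 mm⁴
  top flange (beyond web): d = 66 mm → contributes +8 836 128 mm⁴
  bottom flange (beyond web): d = -66 mm → contributes +8 836 128 mm⁴
Total I = 22 734 756 mm⁴.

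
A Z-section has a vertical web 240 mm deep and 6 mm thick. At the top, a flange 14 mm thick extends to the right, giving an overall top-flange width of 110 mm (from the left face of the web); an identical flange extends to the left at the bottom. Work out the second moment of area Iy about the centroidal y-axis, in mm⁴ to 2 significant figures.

Decompose the section into non-overlapping parts with the origin at the bottom-left of its bounding rectangle.
Web: 6 × 240, A = 1 440 mm², x = 107 mm, Ī = 4 320 mm⁴.
Top flange (beyond web): 104 × 14, A = 1 456 mm², x = 162 mm, Ī = 1 312 341 mm⁴.
Bottom flange (beyond web): 104 × 14, A = 1 456 mm², x = 52 mm, Ī = 1 312 341 mm⁴.
Centroid: x̄ = ΣA·x / ΣA = 107 mm.
Transfer each piece to the centroidal y-axis using Ī + A·d² with d = x − 107:
  web: d = 0 mm → contributes +4 320 mm⁴
  top flange (beyond web): d = 55 mm → contributes +5 716 741 mm⁴
  bottom flange (beyond web): d = -55 mm → contributes +5 716 741 mm⁴
Total I = 11 437 803 mm⁴.

Iy ≈ 1.1 × 10⁷ mm⁴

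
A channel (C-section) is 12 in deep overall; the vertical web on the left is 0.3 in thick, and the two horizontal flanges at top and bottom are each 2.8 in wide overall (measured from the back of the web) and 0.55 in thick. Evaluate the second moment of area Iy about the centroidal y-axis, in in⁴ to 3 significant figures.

Iy ≈ 4.52 in⁴

Break the section into simple shapes (no overlaps), measuring from the bottom-left corner of the bounding box.
Web: 0.3 × 12, A = 3.6 in², x = 0.15 in, Ī = 0.027 in⁴.
Top flange (beyond web): 2.5 × 0.55, A = 1.375 in², x = 1.55 in, Ī = 0.71615 in⁴.
Bottom flange (beyond web): 2.5 × 0.55, A = 1.375 in², x = 1.55 in, Ī = 0.71615 in⁴.
Centroid: x̄ = ΣA·x / ΣA = 0.7563 in.
Transfer each piece to the centroidal y-axis using Ī + A·d² with d = x − 0.7563:
  web: d = -0.6063 in → contributes +1.3504 in⁴
  top flange (beyond web): d = 0.7937 in → contributes +1.5823 in⁴
  bottom flange (beyond web): d = 0.7937 in → contributes +1.5823 in⁴
Total I = 4.515 in⁴.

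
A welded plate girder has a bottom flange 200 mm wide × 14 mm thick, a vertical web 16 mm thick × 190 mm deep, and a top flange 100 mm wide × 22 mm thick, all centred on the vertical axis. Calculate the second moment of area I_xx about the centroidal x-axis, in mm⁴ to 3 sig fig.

Treat the section as a set of non-overlapping primitives; coordinates are from the bounding-box lower-left.
Bottom plate: 200 × 14, A = 2 800 mm², y = 7 mm, Ī = 45 733 mm⁴.
Web plate: 16 × 190, A = 3 040 mm², y = 109 mm, Ī = 9 145 333 mm⁴.
Top plate: 100 × 22, A = 2 200 mm², y = 215 mm, Ī = 88 733 mm⁴.
Centroid: ȳ = ΣA·y / ΣA = 102.48 mm.
Transfer each piece to the centroidal x-axis using Ī + A·d² with d = y − 102.48:
  bottom plate: d = -95.483 mm → contributes +25 573 122 mm⁴
  web plate: d = 6.5174 mm → contributes +9 274 462 mm⁴
  top plate: d = 112.52 mm → contributes +27 941 103 mm⁴
Total I = 62 788 688 mm⁴.

I_xx ≈ 6.28 × 10⁷ mm⁴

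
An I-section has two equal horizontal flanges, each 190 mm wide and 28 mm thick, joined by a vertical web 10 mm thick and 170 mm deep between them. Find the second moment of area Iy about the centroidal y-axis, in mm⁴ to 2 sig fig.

Break the section into simple shapes (no overlaps), measuring from the bottom-left corner of the bounding box.
Bottom flange: 190 × 28, A = 5 320 mm², x = 95 mm, Ī = 16 004 333 mm⁴.
Web: 10 × 170, A = 1 700 mm², x = 95 mm, Ī = 14 167 mm⁴.
Top flange: 190 × 28, A = 5 320 mm², x = 95 mm, Ī = 16 004 333 mm⁴.
By symmetry the centroid is at mid-width, x̄ = 95 mm.
All pieces are centred on the centroidal y-axis, so I = ΣĪ = 32 022 833 mm⁴.

Iy ≈ 3.2 × 10⁷ mm⁴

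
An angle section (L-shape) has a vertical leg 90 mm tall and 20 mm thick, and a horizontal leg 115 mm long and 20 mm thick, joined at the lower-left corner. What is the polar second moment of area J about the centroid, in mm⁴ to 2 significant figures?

J ≈ 7.0 × 10⁶ mm⁴

Break the section into simple shapes (no overlaps), measuring from the bottom-left corner of the bounding box.
Vertical leg: 20 × 90, A = 1 800 mm², y = 45 mm, Ī = 1 215 000 mm⁴.
Horizontal leg (remainder): 95 × 20, A = 1 900 mm², y = 10 mm, Ī = 63 333 mm⁴.
Centroid: ȳ = ΣA·y / ΣA = 27.03 mm.
Transfer each piece to the centroidal x-axis using Ī + A·d² with d = y − 27.03:
  vertical leg: d = 17.97 mm → contributes +1 796 450 mm⁴
  horizontal leg (remainder): d = -17.03 mm → contributes +614 181 mm⁴
Total I = 2 410 631 mm⁴.
For the y-axis: x̄ = 39.53 mm.
Repeating about the centroidal y-axis gives I_y = 4 545 006 mm⁴.
Polar second moment: J = I_x + I_y = 6 955 636 mm⁴.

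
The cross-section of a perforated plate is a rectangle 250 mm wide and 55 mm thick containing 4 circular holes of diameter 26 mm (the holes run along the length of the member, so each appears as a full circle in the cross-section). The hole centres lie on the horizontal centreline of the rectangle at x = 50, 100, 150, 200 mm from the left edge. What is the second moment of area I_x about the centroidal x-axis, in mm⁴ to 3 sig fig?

I_x ≈ 3.38 × 10⁶ mm⁴

Split into non-overlapping primitives; take the origin at the lower-left of the bounding box.
Plate: 250 × 55, A = 13 750 mm², y = 27.5 mm, Ī = 3 466 146 mm⁴.
Hole 1 (subtracted): ⌀26, A = 530.93 mm², y = 27.5 mm, Ī = 22 432 mm⁴.
Hole 2 (subtracted): ⌀26, A = 530.93 mm², y = 27.5 mm, Ī = 22 432 mm⁴.
Hole 3 (subtracted): ⌀26, A = 530.93 mm², y = 27.5 mm, Ī = 22 432 mm⁴.
Hole 4 (subtracted): ⌀26, A = 530.93 mm², y = 27.5 mm, Ī = 22 432 mm⁴.
By symmetry the centroid is at mid-height, ȳ = 27.5 mm.
All pieces are centred on the centroidal x-axis, so I = ΣĪ (holes subtracted) = 3 376 419 mm⁴.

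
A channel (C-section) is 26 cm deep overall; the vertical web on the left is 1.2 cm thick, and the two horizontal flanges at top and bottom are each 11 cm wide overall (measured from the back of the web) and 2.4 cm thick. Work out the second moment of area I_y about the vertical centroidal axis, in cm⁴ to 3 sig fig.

I_y ≈ 948 cm⁴

Treat the section as a set of non-overlapping primitives; coordinates are from the bounding-box lower-left.
Web: 1.2 × 26, A = 31.2 cm², x = 0.6 cm, Ī = 3.744 cm⁴.
Top flange (beyond web): 9.8 × 2.4, A = 23.52 cm², x = 6.1 cm, Ī = 188.24 cm⁴.
Bottom flange (beyond web): 9.8 × 2.4, A = 23.52 cm², x = 6.1 cm, Ī = 188.24 cm⁴.
Centroid: x̄ = ΣA·x / ΣA = 3.9067 cm.
Transfer each piece to the vertical centroidal axis using Ī + A·d² with d = x − 3.9067:
  web: d = -3.3067 cm → contributes +344.9 cm⁴
  top flange (beyond web): d = 2.1933 cm → contributes +301.38 cm⁴
  bottom flange (beyond web): d = 2.1933 cm → contributes +301.38 cm⁴
Total I = 947.66 cm⁴.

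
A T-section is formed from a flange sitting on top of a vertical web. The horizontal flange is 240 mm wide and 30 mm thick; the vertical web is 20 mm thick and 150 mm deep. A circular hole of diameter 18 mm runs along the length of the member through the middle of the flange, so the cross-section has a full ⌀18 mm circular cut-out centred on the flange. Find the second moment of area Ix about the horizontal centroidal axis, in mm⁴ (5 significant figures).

Break the section into simple shapes (no overlaps), measuring from the bottom-left corner of the bounding box.
Flange: 240 × 30, A = 7 200 mm², y = 165 mm, Ī = 540 000 mm⁴.
Web: 20 × 150, A = 3 000 mm², y = 75 mm, Ī = 5 625 000 mm⁴.
Hole (subtracted): ⌀18, A = 254.469 mm², y = 165 mm, Ī = 5152.997 mm⁴.
Centroid: ȳ = ΣA·y / ΣA = 137.8521 mm.
Transfer each piece to the horizontal centroidal axis using Ī + A·d² with d = y − 137.8521:
  flange: d = 27.14787 mm → contributes +5 846 450 mm⁴
  web: d = -62.85213 mm → contributes +17 476 170 mm⁴
  hole: d = 27.14787 mm → contributes −192698.4 mm⁴
Total I = 23 129 922 mm⁴.

Ix ≈ 2.3130 × 10⁷ mm⁴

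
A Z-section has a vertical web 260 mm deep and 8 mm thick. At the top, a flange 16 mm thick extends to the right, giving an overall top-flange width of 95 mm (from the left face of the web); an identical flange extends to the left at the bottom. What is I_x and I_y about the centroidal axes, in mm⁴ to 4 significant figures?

I_x ≈ 5.321 × 10⁷ mm⁴, I_y ≈ 8.049 × 10⁶ mm⁴

Split into non-overlapping primitives; take the origin at the lower-left of the bounding box.
Web: 8 × 260, A = 2 080 mm², y = 130 mm, Ī = 11 717 333 mm⁴.
Top flange (beyond web): 87 × 16, A = 1 392 mm², y = 252 mm, Ī = 29 696 mm⁴.
Bottom flange (beyond web): 87 × 16, A = 1 392 mm², y = 8 mm, Ī = 29 696 mm⁴.
Centroid: ȳ = ΣA·y / ΣA = 130 mm.
Transfer each piece to the centroidal x-axis using Ī + A·d² with d = y − 130:
  web: d = 0 mm → contributes +11 717 333 mm⁴
  top flange (beyond web): d = 122 mm → contributes +20 748 224 mm⁴
  bottom flange (beyond web): d = -122 mm → contributes +20 748 224 mm⁴
Total I = 53 213 781 mm⁴.
For the y-axis: x̄ = 91 mm.
Repeating about the centroidal y-axis gives I_y = 8 048 501 mm⁴.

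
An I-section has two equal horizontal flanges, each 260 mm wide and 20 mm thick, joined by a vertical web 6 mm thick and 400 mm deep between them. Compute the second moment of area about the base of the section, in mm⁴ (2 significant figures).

I_base ≈ 1.1 × 10⁹ mm⁴

Break the section into simple shapes (no overlaps), measuring from the bottom-left corner of the bounding box.
Bottom flange: 260 × 20, A = 5 200 mm², y = 10 mm, Ī = 173 333 mm⁴.
Web: 6 × 400, A = 2 400 mm², y = 220 mm, Ī = 32 000 000 mm⁴.
Top flange: 260 × 20, A = 5 200 mm², y = 430 mm, Ī = 173 333 mm⁴.
Transfer each piece to the base of the section using Ī + A·d² with d = y − 0:
  bottom flange: d = 10 mm → contributes +693 333 mm⁴
  web: d = 220 mm → contributes +148 160 000 mm⁴
  top flange: d = 430 mm → contributes +961 653 333 mm⁴
Total I = 1 110 506 667 mm⁴.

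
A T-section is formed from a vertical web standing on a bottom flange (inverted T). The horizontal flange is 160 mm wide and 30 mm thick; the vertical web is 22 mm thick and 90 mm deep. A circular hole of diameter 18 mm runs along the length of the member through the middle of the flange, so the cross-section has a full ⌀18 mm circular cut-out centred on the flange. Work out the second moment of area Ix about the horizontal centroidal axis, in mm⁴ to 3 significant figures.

Decompose the section into non-overlapping parts with the origin at the bottom-left of its bounding rectangle.
Flange: 160 × 30, A = 4 800 mm², y = 15 mm, Ī = 360 000 mm⁴.
Web: 22 × 90, A = 1 980 mm², y = 75 mm, Ī = 1 336 500 mm⁴.
Hole (subtracted): ⌀18, A = 254.47 mm², y = 15 mm, Ī = 5 153 mm⁴.
Centroid: ȳ = ΣA·y / ΣA = 33.205 mm.
Transfer each piece to the horizontal centroidal axis using Ī + A·d² with d = y − 33.205:
  flange: d = -18.205 mm → contributes +1 950 898 mm⁴
  web: d = 41.795 mm → contributes +4 795 139 mm⁴
  hole: d = -18.205 mm → contributes −89 493 mm⁴
Total I = 6 656 544 mm⁴.

Ix ≈ 6.66 × 10⁶ mm⁴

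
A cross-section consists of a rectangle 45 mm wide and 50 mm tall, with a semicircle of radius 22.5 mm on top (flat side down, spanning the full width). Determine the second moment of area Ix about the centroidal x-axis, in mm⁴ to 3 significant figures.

Ix ≈ 1.20 × 10⁶ mm⁴

Treat the section as a set of non-overlapping primitives; coordinates are from the bounding-box lower-left.
Rectangular body: 45 × 50, A = 2 250 mm², y = 25 mm, Ī = 468 750 mm⁴.
Semicircular cap: semicircle r = 22.5, A = 795.22 mm², y = 59.549 mm, Ī = 28 130 mm⁴.
Centroid: ȳ = ΣA·y / ΣA = 34.022 mm.
Transfer each piece to the centroidal x-axis using Ī + A·d² with d = y − 34.022:
  rectangular body: d = -9.0221 mm → contributes +651 895 mm⁴
  semicircular cap: d = 25.527 mm → contributes +546 323 mm⁴
Total I = 1 198 218 mm⁴.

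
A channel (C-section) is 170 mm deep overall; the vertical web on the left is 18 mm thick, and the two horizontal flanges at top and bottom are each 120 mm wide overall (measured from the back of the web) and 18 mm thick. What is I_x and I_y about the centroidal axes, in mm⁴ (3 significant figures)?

Treat the section as a set of non-overlapping primitives; coordinates are from the bounding-box lower-left.
Web: 18 × 170, A = 3 060 mm², y = 85 mm, Ī = 7 369 500 mm⁴.
Top flange (beyond web): 102 × 18, A = 1 836 mm², y = 161 mm, Ī = 49 572 mm⁴.
Bottom flange (beyond web): 102 × 18, A = 1 836 mm², y = 9 mm, Ī = 49 572 mm⁴.
By symmetry the centroid is at mid-height, ȳ = 85 mm.
Transfer each piece to the centroidal x-axis using Ī + A·d² with d = y − 85:
  web: d = 0 mm → contributes +7 369 500 mm⁴
  top flange (beyond web): d = 76 mm → contributes +10 654 308 mm⁴
  bottom flange (beyond web): d = -76 mm → contributes +10 654 308 mm⁴
Total I = 28 678 116 mm⁴.
For the y-axis: x̄ = 41.727 mm.
Repeating about the centroidal y-axis gives I_y = 9 274 971 mm⁴.

I_x ≈ 2.87 × 10⁷ mm⁴, I_y ≈ 9.27 × 10⁶ mm⁴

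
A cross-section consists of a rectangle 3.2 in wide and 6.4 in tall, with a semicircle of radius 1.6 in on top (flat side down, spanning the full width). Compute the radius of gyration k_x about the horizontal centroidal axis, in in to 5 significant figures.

Break the section into simple shapes (no overlaps), measuring from the bottom-left corner of the bounding box.
Rectangular body: 3.2 × 6.4, A = 20.48 in², y = 3.2 in, Ī = 69.90507 in⁴.
Semicircular cap: semicircle r = 1.6, A = 4.021239 in², y = 7.079061 in, Ī = 0.7193032 in⁴.
Centroid: ȳ = ΣA·y / ΣA = 3.836647 in.
Transfer each piece to the horizontal centroidal axis using Ī + A·d² with d = y − 3.836647:
  rectangular body: d = -0.6366466 in → contributes +78.206 in⁴
  semicircular cap: d = 3.242414 in → contributes +42.9956 in⁴
Total I = 121.2016 in⁴.
Radius of gyration: k = √(I/A) = √(121.2016 / 24.50124) = 2.22413 in.

k_x ≈ 2.2241 in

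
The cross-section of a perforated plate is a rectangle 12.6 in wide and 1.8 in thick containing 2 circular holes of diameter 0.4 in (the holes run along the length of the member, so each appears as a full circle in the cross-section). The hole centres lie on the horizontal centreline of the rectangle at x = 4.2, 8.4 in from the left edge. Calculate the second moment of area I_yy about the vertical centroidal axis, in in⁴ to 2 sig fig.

I_yy ≈ 300 in⁴

Split into non-overlapping primitives; take the origin at the lower-left of the bounding box.
Plate: 12.6 × 1.8, A = 22.68 in², x = 6.3 in, Ī = 300.1 in⁴.
Hole 1 (subtracted): ⌀0.4, A = 0.1257 in², x = 4.2 in, Ī = 0.001257 in⁴.
Hole 2 (subtracted): ⌀0.4, A = 0.1257 in², x = 8.4 in, Ī = 0.001257 in⁴.
By symmetry the centroid is at mid-width, x̄ = 6.3 in.
Transfer each piece to the vertical centroidal axis using Ī + A·d² with d = x − 6.3:
  plate: d = 0 in → contributes +300.1 in⁴
  hole 1: d = -2.1 in → contributes −0.5554 in⁴
  hole 2: d = 2.1 in → contributes −0.5554 in⁴
Total I = 298.9 in⁴.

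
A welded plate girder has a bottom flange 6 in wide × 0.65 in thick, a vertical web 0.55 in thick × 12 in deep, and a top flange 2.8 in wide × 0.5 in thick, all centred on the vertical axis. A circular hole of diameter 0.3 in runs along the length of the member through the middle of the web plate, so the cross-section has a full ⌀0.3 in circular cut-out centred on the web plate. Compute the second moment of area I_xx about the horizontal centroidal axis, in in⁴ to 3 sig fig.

Decompose the section into non-overlapping parts with the origin at the bottom-left of its bounding rectangle.
Bottom plate: 6 × 0.65, A = 3.9 in², y = 0.325 in, Ī = 0.13731 in⁴.
Web plate: 0.55 × 12, A = 6.6 in², y = 6.65 in, Ī = 79.2 in⁴.
Top plate: 2.8 × 0.5, A = 1.4 in², y = 12.9 in, Ī = 0.029167 in⁴.
Hole (subtracted): ⌀0.3, A = 0.070686 in², y = 6.65 in, Ī = 0.00039761 in⁴.
Centroid: ȳ = ΣA·y / ΣA = 5.3044 in.
Transfer each piece to the horizontal centroidal axis using Ī + A·d² with d = y − 5.3044:
  bottom plate: d = -4.9794 in → contributes +96.836 in⁴
  web plate: d = 1.3456 in → contributes +91.15 in⁴
  top plate: d = 7.5956 in → contributes +80.8 in⁴
  hole: d = 1.3456 in → contributes −0.12838 in⁴
Total I = 268.66 in⁴.

I_xx ≈ 269 in⁴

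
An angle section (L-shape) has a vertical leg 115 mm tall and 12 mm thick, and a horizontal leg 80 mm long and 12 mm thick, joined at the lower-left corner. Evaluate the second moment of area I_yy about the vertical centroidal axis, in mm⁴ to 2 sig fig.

Break the section into simple shapes (no overlaps), measuring from the bottom-left corner of the bounding box.
Vertical leg: 12 × 115, A = 1 380 mm², x = 6 mm, Ī = 16 560 mm⁴.
Horizontal leg (remainder): 68 × 12, A = 816 mm², x = 46 mm, Ī = 314 432 mm⁴.
Centroid: x̄ = ΣA·x / ΣA = 20.86 mm.
Transfer each piece to the vertical centroidal axis using Ī + A·d² with d = x − 20.86:
  vertical leg: d = -14.86 mm → contributes +321 430 mm⁴
  horizontal leg (remainder): d = 25.14 mm → contributes +830 021 mm⁴
Total I = 1 151 451 mm⁴.

I_yy ≈ 1.2 × 10⁶ mm⁴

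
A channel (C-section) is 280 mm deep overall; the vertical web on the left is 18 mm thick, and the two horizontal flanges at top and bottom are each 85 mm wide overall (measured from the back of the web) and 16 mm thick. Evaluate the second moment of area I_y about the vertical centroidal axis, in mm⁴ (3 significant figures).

Split into non-overlapping primitives; take the origin at the lower-left of the bounding box.
Web: 18 × 280, A = 5 040 mm², x = 9 mm, Ī = 136 080 mm⁴.
Top flange (beyond web): 67 × 16, A = 1 072 mm², x = 51.5 mm, Ī = 401 017 mm⁴.
Bottom flange (beyond web): 67 × 16, A = 1 072 mm², x = 51.5 mm, Ī = 401 017 mm⁴.
Centroid: x̄ = ΣA·x / ΣA = 21.684 mm.
Transfer each piece to the vertical centroidal axis using Ī + A·d² with d = x − 21.684:
  web: d = -12.684 mm → contributes +946 902 mm⁴
  top flange (beyond web): d = 29.816 mm → contributes +1 354 035 mm⁴
  bottom flange (beyond web): d = 29.816 mm → contributes +1 354 035 mm⁴
Total I = 3 654 972 mm⁴.

I_y ≈ 3.65 × 10⁶ mm⁴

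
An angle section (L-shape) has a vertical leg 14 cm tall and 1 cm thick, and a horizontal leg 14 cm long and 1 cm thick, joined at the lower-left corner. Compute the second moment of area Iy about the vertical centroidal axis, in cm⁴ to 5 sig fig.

Break the section into simple shapes (no overlaps), measuring from the bottom-left corner of the bounding box.
Vertical leg: 1 × 14, A = 14 cm², x = 0.5 cm, Ī = 1.166667 cm⁴.
Horizontal leg (remainder): 13 × 1, A = 13 cm², x = 7.5 cm, Ī = 183.0833 cm⁴.
Centroid: x̄ = ΣA·x / ΣA = 3.87037 cm.
Transfer each piece to the vertical centroidal axis using Ī + A·d² with d = x − 3.87037:
  vertical leg: d = -3.37037 cm → contributes +160.1982 cm⁴
  horizontal leg (remainder): d = 3.62963 cm → contributes +354.3481 cm⁴
Total I = 514.5463 cm⁴.

Iy ≈ 514.55 cm⁴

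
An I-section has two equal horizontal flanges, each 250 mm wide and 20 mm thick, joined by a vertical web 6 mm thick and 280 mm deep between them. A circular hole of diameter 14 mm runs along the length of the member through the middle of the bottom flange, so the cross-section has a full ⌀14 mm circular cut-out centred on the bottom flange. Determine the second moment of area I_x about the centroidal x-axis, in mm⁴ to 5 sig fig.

I_x ≈ 2.3280 × 10⁸ mm⁴

Break the section into simple shapes (no overlaps), measuring from the bottom-left corner of the bounding box.
Bottom flange: 250 × 20, A = 5 000 mm², y = 10 mm, Ī = 166666.7 mm⁴.
Web: 6 × 280, A = 1 680 mm², y = 160 mm, Ī = 10 976 000 mm⁴.
Top flange: 250 × 20, A = 5 000 mm², y = 310 mm, Ī = 166666.7 mm⁴.
Hole (subtracted): ⌀14, A = 153.938 mm², y = 10 mm, Ī = 1885.741 mm⁴.
Centroid: ȳ = ΣA·y / ΣA = 162.0033 mm.
Transfer each piece to the centroidal x-axis using Ī + A·d² with d = y − 162.0033:
  bottom flange: d = -152.0033 mm → contributes +115 691 755 mm⁴
  web: d = -2.003347 mm → contributes +10 982 743 mm⁴
  top flange: d = 147.9967 mm → contributes +109 681 713 mm⁴
  hole: d = -152.0033 mm → contributes −3 558 627 mm⁴
Total I = 232 797 583 mm⁴.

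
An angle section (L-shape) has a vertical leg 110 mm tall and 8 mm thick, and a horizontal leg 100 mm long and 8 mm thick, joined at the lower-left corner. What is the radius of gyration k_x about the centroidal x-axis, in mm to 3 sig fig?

Split into non-overlapping primitives; take the origin at the lower-left of the bounding box.
Vertical leg: 8 × 110, A = 880 mm², y = 55 mm, Ī = 887 333 mm⁴.
Horizontal leg (remainder): 92 × 8, A = 736 mm², y = 4 mm, Ī = 3925.3 mm⁴.
Centroid: ȳ = ΣA·y / ΣA = 31.772 mm.
Transfer each piece to the centroidal x-axis using Ī + A·d² with d = y − 31.772:
  vertical leg: d = 23.228 mm → contributes +1 362 117 mm⁴
  horizontal leg (remainder): d = -27.772 mm → contributes +571 602 mm⁴
Total I = 1 933 719 mm⁴.
Radius of gyration: k = √(I/A) = √(1 933 719 / 1 616) = 34.592 mm.

k_x ≈ 34.6 mm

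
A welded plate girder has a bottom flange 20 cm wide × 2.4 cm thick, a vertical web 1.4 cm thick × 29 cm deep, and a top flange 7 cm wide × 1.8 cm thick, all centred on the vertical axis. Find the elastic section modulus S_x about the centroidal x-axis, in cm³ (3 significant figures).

Break the section into simple shapes (no overlaps), measuring from the bottom-left corner of the bounding box.
Bottom plate: 20 × 2.4, A = 48 cm², y = 1.2 cm, Ī = 23.04 cm⁴.
Web plate: 1.4 × 29, A = 40.6 cm², y = 16.9 cm, Ī = 2845.4 cm⁴.
Top plate: 7 × 1.8, A = 12.6 cm², y = 32.3 cm, Ī = 3.402 cm⁴.
Centroid: ȳ = ΣA·y / ΣA = 11.371 cm.
Transfer each piece to the centroidal x-axis using Ī + A·d² with d = y − 11.371:
  bottom plate: d = -10.171 cm → contributes +4988.4 cm⁴
  web plate: d = 5.5292 cm → contributes +4086.6 cm⁴
  top plate: d = 20.929 cm → contributes +5522.6 cm⁴
Total I = 14 598 cm⁴.
Extreme fibre distance c = 21.829 cm; S = I/c = 668.72 cm³.

S_x ≈ 669 cm³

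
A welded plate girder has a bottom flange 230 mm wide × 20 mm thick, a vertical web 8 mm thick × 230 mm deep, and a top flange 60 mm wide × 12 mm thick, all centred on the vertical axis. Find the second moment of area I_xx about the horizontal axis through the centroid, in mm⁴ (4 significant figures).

I_xx ≈ 5.745 × 10⁷ mm⁴

Break the section into simple shapes (no overlaps), measuring from the bottom-left corner of the bounding box.
Bottom plate: 230 × 20, A = 4 600 mm², y = 10 mm, Ī = 153 333 mm⁴.
Web plate: 8 × 230, A = 1 840 mm², y = 135 mm, Ī = 8 111 333 mm⁴.
Top plate: 60 × 12, A = 720 mm², y = 256 mm, Ī = 8 640 mm⁴.
Centroid: ȳ = ΣA·y / ΣA = 66.8603 mm.
Transfer each piece to the horizontal axis through the centroid using Ī + A·d² with d = y − 66.8603:
  bottom plate: d = -56.8603 mm → contributes +15 025 583 mm⁴
  web plate: d = 68.1397 mm → contributes +16 654 479 mm⁴
  top plate: d = 189.14 mm → contributes +25 765 785 mm⁴
Total I = 57 445 847 mm⁴.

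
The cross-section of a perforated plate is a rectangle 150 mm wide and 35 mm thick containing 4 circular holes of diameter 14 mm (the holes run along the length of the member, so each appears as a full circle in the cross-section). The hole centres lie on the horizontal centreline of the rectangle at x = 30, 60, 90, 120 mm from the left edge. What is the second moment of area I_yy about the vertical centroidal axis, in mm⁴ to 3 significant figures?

I_yy ≈ 9.14 × 10⁶ mm⁴

Break the section into simple shapes (no overlaps), measuring from the bottom-left corner of the bounding box.
Plate: 150 × 35, A = 5 250 mm², x = 75 mm, Ī = 9 843 750 mm⁴.
Hole 1 (subtracted): ⌀14, A = 153.94 mm², x = 30 mm, Ī = 1885.7 mm⁴.
Hole 2 (subtracted): ⌀14, A = 153.94 mm², x = 60 mm, Ī = 1885.7 mm⁴.
Hole 3 (subtracted): ⌀14, A = 153.94 mm², x = 90 mm, Ī = 1885.7 mm⁴.
Hole 4 (subtracted): ⌀14, A = 153.94 mm², x = 120 mm, Ī = 1885.7 mm⁴.
By symmetry the centroid is at mid-width, x̄ = 75 mm.
Transfer each piece to the vertical centroidal axis using Ī + A·d² with d = x − 75:
  plate: d = 0 mm → contributes +9 843 750 mm⁴
  hole 1: d = -45 mm → contributes −313 610 mm⁴
  hole 2: d = -15 mm → contributes −36 522 mm⁴
  hole 3: d = 15 mm → contributes −36 522 mm⁴
  hole 4: d = 45 mm → contributes −313 610 mm⁴
Total I = 9 143 486 mm⁴.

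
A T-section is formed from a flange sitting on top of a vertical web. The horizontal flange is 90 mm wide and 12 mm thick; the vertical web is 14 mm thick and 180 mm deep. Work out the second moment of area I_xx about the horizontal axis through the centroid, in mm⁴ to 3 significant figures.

Split into non-overlapping primitives; take the origin at the lower-left of the bounding box.
Flange: 90 × 12, A = 1 080 mm², y = 186 mm, Ī = 12 960 mm⁴.
Web: 14 × 180, A = 2 520 mm², y = 90 mm, Ī = 6 804 000 mm⁴.
Centroid: ȳ = ΣA·y / ΣA = 118.8 mm.
Transfer each piece to the horizontal axis through the centroid using Ī + A·d² with d = y − 118.8:
  flange: d = 67.2 mm → contributes +4 890 067 mm⁴
  web: d = -28.8 mm → contributes +8 894 189 mm⁴
Total I = 13 784 256 mm⁴.

I_xx ≈ 1.38 × 10⁷ mm⁴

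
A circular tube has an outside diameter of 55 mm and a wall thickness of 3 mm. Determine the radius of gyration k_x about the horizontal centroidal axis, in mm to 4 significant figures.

Decompose the section into non-overlapping parts with the origin at the bottom-left of its bounding rectangle.
Outer circle: ⌀55, A = 2375.83 mm², y = 27.5 mm, Ī = 449 180 mm⁴.
Bore (subtracted): ⌀49, A = 1885.74 mm², y = 27.5 mm, Ī = 282 979 mm⁴.
By symmetry the centroid is at mid-height, ȳ = 27.5 mm.
All pieces are centred on the horizontal centroidal axis, so I = ΣĪ (holes subtracted) = 166 201 mm⁴.
Radius of gyration: k = √(I/A) = √(166 201 / 490.088) = 18.4153 mm.

k_x ≈ 18.42 mm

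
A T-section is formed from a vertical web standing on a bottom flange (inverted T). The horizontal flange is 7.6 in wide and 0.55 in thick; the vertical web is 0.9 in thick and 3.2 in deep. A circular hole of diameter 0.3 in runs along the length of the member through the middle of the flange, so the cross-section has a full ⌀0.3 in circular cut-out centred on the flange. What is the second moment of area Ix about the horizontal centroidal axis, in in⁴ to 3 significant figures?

Split into non-overlapping primitives; take the origin at the lower-left of the bounding box.
Flange: 7.6 × 0.55, A = 4.18 in², y = 0.275 in, Ī = 0.10537 in⁴.
Web: 0.9 × 3.2, A = 2.88 in², y = 2.15 in, Ī = 2.4576 in⁴.
Hole (subtracted): ⌀0.3, A = 0.070686 in², y = 0.275 in, Ī = 0.00039761 in⁴.
Centroid: ȳ = ΣA·y / ΣA = 1.0476 in.
Transfer each piece to the horizontal centroidal axis using Ī + A·d² with d = y − 1.0476:
  flange: d = -0.77261 in → contributes +2.6005 in⁴
  web: d = 1.1024 in → contributes +5.9576 in⁴
  hole: d = -0.77261 in → contributes −0.042592 in⁴
Total I = 8.5155 in⁴.

Ix ≈ 8.52 in⁴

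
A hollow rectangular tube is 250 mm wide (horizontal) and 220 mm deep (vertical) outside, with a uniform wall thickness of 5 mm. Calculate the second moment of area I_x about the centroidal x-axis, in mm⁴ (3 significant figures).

I_x ≈ 3.66 × 10⁷ mm⁴

Break the section into simple shapes (no overlaps), measuring from the bottom-left corner of the bounding box.
Outer rectangle: 250 × 220, A = 55 000 mm², y = 110 mm, Ī = 221 833 333 mm⁴.
Inner void (subtracted): 240 × 210, A = 50 400 mm², y = 110 mm, Ī = 185 220 000 mm⁴.
By symmetry the centroid is at mid-height, ȳ = 110 mm.
All pieces are centred on the centroidal x-axis, so I = ΣĪ (holes subtracted) = 36 613 333 mm⁴.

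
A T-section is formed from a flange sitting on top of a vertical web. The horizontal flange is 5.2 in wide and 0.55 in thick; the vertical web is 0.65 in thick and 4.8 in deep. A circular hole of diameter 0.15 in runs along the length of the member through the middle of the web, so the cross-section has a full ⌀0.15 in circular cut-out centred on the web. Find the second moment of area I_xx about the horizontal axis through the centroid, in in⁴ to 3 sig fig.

Decompose the section into non-overlapping parts with the origin at the bottom-left of its bounding rectangle.
Flange: 5.2 × 0.55, A = 2.86 in², y = 5.075 in, Ī = 0.072096 in⁴.
Web: 0.65 × 4.8, A = 3.12 in², y = 2.4 in, Ī = 5.9904 in⁴.
Hole (subtracted): ⌀0.15, A = 0.017671 in², y = 2.4 in, Ī = 0.00002485 in⁴.
Centroid: ȳ = ΣA·y / ΣA = 3.6831 in.
Transfer each piece to the horizontal axis through the centroid using Ī + A·d² with d = y − 3.6831:
  flange: d = 1.3919 in → contributes +5.6127 in⁴
  web: d = -1.2831 in → contributes +11.127 in⁴
  hole: d = -1.2831 in → contributes −0.02912 in⁴
Total I = 16.711 in⁴.

I_xx ≈ 16.7 in⁴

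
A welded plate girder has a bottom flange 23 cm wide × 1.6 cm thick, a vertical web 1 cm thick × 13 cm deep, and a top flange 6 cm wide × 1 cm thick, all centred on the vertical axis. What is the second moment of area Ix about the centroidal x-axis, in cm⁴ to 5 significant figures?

Decompose the section into non-overlapping parts with the origin at the bottom-left of its bounding rectangle.
Bottom plate: 23 × 1.6, A = 36.8 cm², y = 0.8 cm, Ī = 7.850667 cm⁴.
Web plate: 1 × 13, A = 13 cm², y = 8.1 cm, Ī = 183.0833 cm⁴.
Top plate: 6 × 1, A = 6 cm², y = 15.1 cm, Ī = 0.5 cm⁴.
Centroid: ȳ = ΣA·y / ΣA = 4.038351 cm.
Transfer each piece to the centroidal x-axis using Ī + A·d² with d = y − 4.038351:
  bottom plate: d = -3.238351 cm → contributes +393.7693 cm⁴
  web plate: d = 4.061649 cm → contributes +397.5442 cm⁴
  top plate: d = 11.06165 cm → contributes +734.6604 cm⁴
Total I = 1525.974 cm⁴.

Ix ≈ 1526.0 cm⁴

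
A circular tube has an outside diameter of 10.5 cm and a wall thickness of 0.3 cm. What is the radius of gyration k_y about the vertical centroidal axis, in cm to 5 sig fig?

k_y ≈ 3.6078 cm

Treat the section as a set of non-overlapping primitives; coordinates are from the bounding-box lower-left.
Outer circle: ⌀10.5, A = 86.59015 cm², x = 5.25 cm, Ī = 596.6602 cm⁴.
Bore (subtracted): ⌀9.9, A = 76.97687 cm², x = 5.25 cm, Ī = 471.5315 cm⁴.
By symmetry the centroid is at mid-width, x̄ = 5.25 cm.
All pieces are centred on the vertical centroidal axis, so I = ΣĪ (holes subtracted) = 125.1288 cm⁴.
Radius of gyration: k = √(I/A) = √(125.1288 / 9.613274) = 3.607804 cm.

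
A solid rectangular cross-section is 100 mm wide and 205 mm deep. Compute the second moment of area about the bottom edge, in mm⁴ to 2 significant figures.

I_base ≈ 2.9 × 10⁸ mm⁴

The section: 100 × 205, A = 20 500 mm², y = 102.5 mm, Ī = 71 792 708 mm⁴.
Transfer it to the bottom edge using Ī + A·d² with d = y − 0:
  the section: d = 102.5 mm → contributes +287 170 833 mm⁴
Total I = 287 170 833 mm⁴.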